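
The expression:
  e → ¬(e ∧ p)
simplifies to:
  ¬e ∨ ¬p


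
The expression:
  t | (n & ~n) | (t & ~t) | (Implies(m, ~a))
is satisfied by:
  {t: True, m: False, a: False}
  {m: False, a: False, t: False}
  {a: True, t: True, m: False}
  {a: True, m: False, t: False}
  {t: True, m: True, a: False}
  {m: True, t: False, a: False}
  {a: True, m: True, t: True}


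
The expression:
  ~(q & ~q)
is always true.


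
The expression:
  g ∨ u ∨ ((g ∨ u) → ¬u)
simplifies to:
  True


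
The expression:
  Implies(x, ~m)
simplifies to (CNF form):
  ~m | ~x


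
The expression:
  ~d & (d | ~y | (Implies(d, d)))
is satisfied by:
  {d: False}


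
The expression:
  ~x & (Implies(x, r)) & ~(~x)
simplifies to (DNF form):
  False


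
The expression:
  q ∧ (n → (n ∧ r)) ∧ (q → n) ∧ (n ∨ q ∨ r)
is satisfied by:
  {r: True, q: True, n: True}


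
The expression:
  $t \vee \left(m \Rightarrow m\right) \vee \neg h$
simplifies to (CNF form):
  $\text{True}$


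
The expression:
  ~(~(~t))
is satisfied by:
  {t: False}


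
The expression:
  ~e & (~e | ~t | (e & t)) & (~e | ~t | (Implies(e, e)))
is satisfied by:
  {e: False}


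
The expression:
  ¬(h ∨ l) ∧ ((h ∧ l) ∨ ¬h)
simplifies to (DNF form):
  ¬h ∧ ¬l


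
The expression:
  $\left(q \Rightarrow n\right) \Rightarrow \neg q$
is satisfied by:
  {q: False, n: False}
  {n: True, q: False}
  {q: True, n: False}


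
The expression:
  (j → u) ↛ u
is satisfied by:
  {u: False, j: False}


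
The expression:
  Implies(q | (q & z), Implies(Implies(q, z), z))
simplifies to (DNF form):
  True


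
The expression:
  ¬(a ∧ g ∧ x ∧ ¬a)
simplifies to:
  True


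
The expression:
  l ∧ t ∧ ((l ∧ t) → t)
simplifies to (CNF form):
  l ∧ t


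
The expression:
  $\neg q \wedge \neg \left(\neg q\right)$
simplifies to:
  $\text{False}$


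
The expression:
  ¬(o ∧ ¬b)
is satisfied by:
  {b: True, o: False}
  {o: False, b: False}
  {o: True, b: True}


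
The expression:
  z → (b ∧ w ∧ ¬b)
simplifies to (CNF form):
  ¬z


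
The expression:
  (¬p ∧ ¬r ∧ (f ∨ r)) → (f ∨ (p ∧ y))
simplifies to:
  True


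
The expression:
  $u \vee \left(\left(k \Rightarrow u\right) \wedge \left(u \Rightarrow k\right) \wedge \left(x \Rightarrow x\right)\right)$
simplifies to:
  $u \vee \neg k$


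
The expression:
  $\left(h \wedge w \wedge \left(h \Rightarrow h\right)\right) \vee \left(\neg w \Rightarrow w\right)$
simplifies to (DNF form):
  $w$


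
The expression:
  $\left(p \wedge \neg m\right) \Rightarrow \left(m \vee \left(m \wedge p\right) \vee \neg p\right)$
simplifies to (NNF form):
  $m \vee \neg p$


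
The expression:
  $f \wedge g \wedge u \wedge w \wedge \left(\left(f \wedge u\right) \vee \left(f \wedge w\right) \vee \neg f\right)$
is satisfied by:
  {g: True, u: True, w: True, f: True}


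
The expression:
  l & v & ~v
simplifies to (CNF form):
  False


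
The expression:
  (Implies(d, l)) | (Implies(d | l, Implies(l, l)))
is always true.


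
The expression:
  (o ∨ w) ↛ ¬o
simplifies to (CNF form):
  o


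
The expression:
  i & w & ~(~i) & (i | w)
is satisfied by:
  {i: True, w: True}


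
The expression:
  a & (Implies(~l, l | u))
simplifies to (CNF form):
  a & (l | u)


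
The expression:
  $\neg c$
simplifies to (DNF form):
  $\neg c$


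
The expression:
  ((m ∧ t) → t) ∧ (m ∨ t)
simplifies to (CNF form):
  m ∨ t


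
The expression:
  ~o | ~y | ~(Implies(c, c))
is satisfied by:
  {o: False, y: False}
  {y: True, o: False}
  {o: True, y: False}


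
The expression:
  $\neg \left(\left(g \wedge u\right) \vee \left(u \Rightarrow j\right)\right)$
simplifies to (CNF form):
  $u \wedge \neg g \wedge \neg j$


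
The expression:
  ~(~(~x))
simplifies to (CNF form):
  ~x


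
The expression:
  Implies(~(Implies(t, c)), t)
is always true.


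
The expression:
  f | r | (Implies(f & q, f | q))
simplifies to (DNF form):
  True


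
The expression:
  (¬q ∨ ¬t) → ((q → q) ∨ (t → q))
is always true.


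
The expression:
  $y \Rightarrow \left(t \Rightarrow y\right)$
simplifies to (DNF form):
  $\text{True}$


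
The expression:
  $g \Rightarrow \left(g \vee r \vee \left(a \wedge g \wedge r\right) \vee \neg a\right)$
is always true.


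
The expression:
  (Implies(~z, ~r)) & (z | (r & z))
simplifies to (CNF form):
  z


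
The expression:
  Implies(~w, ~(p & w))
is always true.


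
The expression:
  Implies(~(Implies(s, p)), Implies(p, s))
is always true.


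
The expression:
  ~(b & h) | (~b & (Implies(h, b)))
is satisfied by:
  {h: False, b: False}
  {b: True, h: False}
  {h: True, b: False}


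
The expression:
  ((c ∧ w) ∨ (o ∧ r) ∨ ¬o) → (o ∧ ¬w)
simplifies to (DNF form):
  (o ∧ ¬w) ∨ (o ∧ ¬c ∧ ¬r) ∨ (o ∧ ¬c ∧ ¬w) ∨ (o ∧ ¬r ∧ ¬w)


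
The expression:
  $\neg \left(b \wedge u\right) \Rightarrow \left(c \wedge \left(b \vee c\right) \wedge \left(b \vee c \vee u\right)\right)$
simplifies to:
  $c \vee \left(b \wedge u\right)$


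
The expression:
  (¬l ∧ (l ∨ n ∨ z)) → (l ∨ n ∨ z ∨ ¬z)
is always true.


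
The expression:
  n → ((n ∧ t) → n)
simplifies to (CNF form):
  True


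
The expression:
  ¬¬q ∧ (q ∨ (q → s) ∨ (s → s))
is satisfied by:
  {q: True}


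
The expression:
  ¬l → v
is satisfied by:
  {v: True, l: True}
  {v: True, l: False}
  {l: True, v: False}


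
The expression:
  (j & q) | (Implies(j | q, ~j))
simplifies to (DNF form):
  q | ~j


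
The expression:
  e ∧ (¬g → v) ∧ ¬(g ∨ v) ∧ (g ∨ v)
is never true.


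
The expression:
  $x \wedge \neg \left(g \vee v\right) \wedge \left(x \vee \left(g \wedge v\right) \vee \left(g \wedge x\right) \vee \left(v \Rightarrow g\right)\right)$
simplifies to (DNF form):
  $x \wedge \neg g \wedge \neg v$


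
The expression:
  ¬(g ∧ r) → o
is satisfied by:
  {o: True, g: True, r: True}
  {o: True, g: True, r: False}
  {o: True, r: True, g: False}
  {o: True, r: False, g: False}
  {g: True, r: True, o: False}


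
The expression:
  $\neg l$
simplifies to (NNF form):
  $\neg l$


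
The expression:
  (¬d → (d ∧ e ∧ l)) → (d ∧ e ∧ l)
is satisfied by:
  {e: True, l: True, d: False}
  {e: True, l: False, d: False}
  {l: True, e: False, d: False}
  {e: False, l: False, d: False}
  {d: True, e: True, l: True}


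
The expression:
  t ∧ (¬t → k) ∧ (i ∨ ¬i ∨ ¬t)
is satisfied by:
  {t: True}


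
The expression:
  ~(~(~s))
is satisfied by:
  {s: False}


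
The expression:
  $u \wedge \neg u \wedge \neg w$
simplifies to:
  $\text{False}$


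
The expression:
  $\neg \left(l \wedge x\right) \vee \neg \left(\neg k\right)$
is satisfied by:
  {k: True, l: False, x: False}
  {l: False, x: False, k: False}
  {x: True, k: True, l: False}
  {x: True, l: False, k: False}
  {k: True, l: True, x: False}
  {l: True, k: False, x: False}
  {x: True, l: True, k: True}


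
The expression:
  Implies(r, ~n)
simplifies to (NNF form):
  ~n | ~r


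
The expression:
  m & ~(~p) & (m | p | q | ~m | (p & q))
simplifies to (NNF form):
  m & p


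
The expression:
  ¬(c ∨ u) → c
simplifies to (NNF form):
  c ∨ u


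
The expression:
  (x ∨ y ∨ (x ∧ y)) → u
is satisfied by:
  {u: True, y: False, x: False}
  {x: True, u: True, y: False}
  {u: True, y: True, x: False}
  {x: True, u: True, y: True}
  {x: False, y: False, u: False}


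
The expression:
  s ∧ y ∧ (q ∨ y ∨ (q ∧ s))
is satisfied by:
  {s: True, y: True}


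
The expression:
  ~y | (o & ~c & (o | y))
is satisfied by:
  {o: True, y: False, c: False}
  {o: False, y: False, c: False}
  {c: True, o: True, y: False}
  {c: True, o: False, y: False}
  {y: True, o: True, c: False}


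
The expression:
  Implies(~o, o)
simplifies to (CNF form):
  o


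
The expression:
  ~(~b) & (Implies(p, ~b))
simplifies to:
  b & ~p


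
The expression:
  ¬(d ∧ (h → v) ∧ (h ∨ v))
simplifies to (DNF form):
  ¬d ∨ ¬v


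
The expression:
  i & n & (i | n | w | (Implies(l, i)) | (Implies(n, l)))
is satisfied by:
  {i: True, n: True}


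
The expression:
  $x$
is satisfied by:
  {x: True}


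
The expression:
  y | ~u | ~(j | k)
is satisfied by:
  {y: True, k: False, u: False, j: False}
  {j: True, y: True, k: False, u: False}
  {y: True, k: True, u: False, j: False}
  {j: True, y: True, k: True, u: False}
  {j: False, k: False, u: False, y: False}
  {j: True, k: False, u: False, y: False}
  {k: True, j: False, u: False, y: False}
  {j: True, k: True, u: False, y: False}
  {u: True, y: True, j: False, k: False}
  {j: True, u: True, y: True, k: False}
  {u: True, y: True, k: True, j: False}
  {j: True, u: True, y: True, k: True}
  {u: True, y: False, k: False, j: False}


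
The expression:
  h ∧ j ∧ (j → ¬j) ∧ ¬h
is never true.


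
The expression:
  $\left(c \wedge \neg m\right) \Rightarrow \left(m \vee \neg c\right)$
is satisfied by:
  {m: True, c: False}
  {c: False, m: False}
  {c: True, m: True}


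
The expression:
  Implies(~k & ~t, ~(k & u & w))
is always true.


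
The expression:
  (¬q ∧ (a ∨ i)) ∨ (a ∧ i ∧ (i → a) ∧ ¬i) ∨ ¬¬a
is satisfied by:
  {i: True, a: True, q: False}
  {a: True, q: False, i: False}
  {i: True, a: True, q: True}
  {a: True, q: True, i: False}
  {i: True, q: False, a: False}


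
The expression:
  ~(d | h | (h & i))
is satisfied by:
  {d: False, h: False}


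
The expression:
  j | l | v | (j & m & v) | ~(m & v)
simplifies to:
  True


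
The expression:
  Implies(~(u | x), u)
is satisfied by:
  {x: True, u: True}
  {x: True, u: False}
  {u: True, x: False}


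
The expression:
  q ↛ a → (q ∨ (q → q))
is always true.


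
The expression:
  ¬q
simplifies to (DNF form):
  ¬q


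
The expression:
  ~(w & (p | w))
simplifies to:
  ~w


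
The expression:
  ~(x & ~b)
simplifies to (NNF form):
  b | ~x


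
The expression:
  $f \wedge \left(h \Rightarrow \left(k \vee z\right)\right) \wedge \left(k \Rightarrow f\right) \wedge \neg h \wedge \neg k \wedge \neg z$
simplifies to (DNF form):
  $f \wedge \neg h \wedge \neg k \wedge \neg z$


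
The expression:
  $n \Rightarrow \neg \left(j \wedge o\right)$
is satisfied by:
  {o: False, n: False, j: False}
  {j: True, o: False, n: False}
  {n: True, o: False, j: False}
  {j: True, n: True, o: False}
  {o: True, j: False, n: False}
  {j: True, o: True, n: False}
  {n: True, o: True, j: False}


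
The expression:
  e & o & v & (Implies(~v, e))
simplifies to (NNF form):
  e & o & v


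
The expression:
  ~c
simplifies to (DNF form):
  ~c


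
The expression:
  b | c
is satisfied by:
  {b: True, c: True}
  {b: True, c: False}
  {c: True, b: False}


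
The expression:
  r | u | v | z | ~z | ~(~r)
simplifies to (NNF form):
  True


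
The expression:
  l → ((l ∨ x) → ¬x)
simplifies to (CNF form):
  ¬l ∨ ¬x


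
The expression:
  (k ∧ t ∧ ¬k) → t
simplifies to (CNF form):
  True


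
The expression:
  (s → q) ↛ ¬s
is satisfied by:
  {s: True, q: True}


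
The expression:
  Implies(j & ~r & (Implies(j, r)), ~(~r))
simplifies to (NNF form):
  True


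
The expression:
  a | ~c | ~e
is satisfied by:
  {a: True, c: False, e: False}
  {c: False, e: False, a: False}
  {e: True, a: True, c: False}
  {e: True, c: False, a: False}
  {a: True, c: True, e: False}
  {c: True, a: False, e: False}
  {e: True, c: True, a: True}


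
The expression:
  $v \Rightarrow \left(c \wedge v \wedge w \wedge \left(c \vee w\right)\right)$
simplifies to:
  $\left(c \wedge w\right) \vee \neg v$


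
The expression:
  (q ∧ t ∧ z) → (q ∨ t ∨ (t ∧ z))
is always true.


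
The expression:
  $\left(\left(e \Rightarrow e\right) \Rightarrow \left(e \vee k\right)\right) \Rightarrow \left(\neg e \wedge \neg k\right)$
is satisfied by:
  {e: False, k: False}


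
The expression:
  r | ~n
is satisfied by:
  {r: True, n: False}
  {n: False, r: False}
  {n: True, r: True}


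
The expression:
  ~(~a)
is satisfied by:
  {a: True}


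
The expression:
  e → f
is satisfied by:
  {f: True, e: False}
  {e: False, f: False}
  {e: True, f: True}


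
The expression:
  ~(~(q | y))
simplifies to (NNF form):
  q | y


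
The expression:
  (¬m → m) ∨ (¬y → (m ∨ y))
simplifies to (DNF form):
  m ∨ y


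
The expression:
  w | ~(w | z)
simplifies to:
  w | ~z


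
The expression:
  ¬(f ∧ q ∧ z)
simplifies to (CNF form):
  ¬f ∨ ¬q ∨ ¬z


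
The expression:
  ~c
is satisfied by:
  {c: False}


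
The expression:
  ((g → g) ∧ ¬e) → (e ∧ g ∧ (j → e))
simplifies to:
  e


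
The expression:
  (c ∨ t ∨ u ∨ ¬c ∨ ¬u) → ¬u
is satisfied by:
  {u: False}


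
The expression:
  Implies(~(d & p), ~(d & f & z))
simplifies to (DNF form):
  p | ~d | ~f | ~z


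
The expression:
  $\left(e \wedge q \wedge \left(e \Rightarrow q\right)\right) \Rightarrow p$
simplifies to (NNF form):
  $p \vee \neg e \vee \neg q$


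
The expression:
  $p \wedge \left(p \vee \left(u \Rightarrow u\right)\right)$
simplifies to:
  $p$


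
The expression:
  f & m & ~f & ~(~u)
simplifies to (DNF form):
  False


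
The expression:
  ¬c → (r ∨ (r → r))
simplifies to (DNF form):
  True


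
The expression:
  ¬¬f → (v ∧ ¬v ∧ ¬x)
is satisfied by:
  {f: False}


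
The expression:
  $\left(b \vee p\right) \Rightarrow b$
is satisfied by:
  {b: True, p: False}
  {p: False, b: False}
  {p: True, b: True}


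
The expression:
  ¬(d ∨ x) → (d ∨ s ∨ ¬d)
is always true.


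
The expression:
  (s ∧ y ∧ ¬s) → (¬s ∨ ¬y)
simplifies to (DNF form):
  True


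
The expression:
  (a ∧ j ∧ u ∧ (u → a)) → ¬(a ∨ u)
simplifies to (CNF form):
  ¬a ∨ ¬j ∨ ¬u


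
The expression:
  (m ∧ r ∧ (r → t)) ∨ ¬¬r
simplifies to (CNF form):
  r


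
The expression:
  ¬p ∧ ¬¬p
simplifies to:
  False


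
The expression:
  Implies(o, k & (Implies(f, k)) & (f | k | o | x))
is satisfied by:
  {k: True, o: False}
  {o: False, k: False}
  {o: True, k: True}


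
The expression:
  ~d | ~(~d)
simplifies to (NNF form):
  True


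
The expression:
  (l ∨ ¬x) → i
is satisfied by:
  {i: True, x: True, l: False}
  {i: True, l: False, x: False}
  {i: True, x: True, l: True}
  {i: True, l: True, x: False}
  {x: True, l: False, i: False}


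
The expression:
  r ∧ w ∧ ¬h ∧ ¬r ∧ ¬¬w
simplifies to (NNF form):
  False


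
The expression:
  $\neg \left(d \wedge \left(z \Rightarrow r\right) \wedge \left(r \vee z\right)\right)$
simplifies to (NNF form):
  $\neg d \vee \neg r$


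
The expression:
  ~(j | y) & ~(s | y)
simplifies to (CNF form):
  ~j & ~s & ~y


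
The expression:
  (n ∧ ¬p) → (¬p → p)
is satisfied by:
  {p: True, n: False}
  {n: False, p: False}
  {n: True, p: True}


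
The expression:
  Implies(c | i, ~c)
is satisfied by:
  {c: False}


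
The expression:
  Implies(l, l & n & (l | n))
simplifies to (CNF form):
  n | ~l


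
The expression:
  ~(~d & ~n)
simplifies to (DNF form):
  d | n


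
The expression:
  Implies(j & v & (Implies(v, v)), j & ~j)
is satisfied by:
  {v: False, j: False}
  {j: True, v: False}
  {v: True, j: False}


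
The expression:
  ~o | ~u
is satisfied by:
  {u: False, o: False}
  {o: True, u: False}
  {u: True, o: False}


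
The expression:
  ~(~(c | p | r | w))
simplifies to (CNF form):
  c | p | r | w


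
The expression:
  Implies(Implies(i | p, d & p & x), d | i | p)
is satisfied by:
  {i: True, d: True, p: True}
  {i: True, d: True, p: False}
  {i: True, p: True, d: False}
  {i: True, p: False, d: False}
  {d: True, p: True, i: False}
  {d: True, p: False, i: False}
  {p: True, d: False, i: False}


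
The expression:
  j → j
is always true.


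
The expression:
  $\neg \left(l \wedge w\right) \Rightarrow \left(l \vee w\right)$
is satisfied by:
  {l: True, w: True}
  {l: True, w: False}
  {w: True, l: False}


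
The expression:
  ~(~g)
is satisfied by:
  {g: True}


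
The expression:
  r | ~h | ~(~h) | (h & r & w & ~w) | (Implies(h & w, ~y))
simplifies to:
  True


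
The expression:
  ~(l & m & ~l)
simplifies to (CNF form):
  True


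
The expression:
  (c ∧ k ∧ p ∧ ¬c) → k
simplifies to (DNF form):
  True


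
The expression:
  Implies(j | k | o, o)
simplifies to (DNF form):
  o | (~j & ~k)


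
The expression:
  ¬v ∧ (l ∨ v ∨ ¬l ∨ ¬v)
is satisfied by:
  {v: False}


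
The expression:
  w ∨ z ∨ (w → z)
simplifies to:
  True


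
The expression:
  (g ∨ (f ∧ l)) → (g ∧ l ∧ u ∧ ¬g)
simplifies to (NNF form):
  ¬g ∧ (¬f ∨ ¬l)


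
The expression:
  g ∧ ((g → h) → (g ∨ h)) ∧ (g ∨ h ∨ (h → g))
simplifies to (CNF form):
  g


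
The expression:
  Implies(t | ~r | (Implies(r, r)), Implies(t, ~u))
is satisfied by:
  {u: False, t: False}
  {t: True, u: False}
  {u: True, t: False}


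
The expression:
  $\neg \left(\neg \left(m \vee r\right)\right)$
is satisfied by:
  {r: True, m: True}
  {r: True, m: False}
  {m: True, r: False}


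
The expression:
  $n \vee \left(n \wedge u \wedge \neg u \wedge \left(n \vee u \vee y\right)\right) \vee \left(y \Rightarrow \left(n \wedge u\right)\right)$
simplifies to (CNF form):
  $n \vee \neg y$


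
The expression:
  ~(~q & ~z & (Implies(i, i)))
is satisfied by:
  {q: True, z: True}
  {q: True, z: False}
  {z: True, q: False}


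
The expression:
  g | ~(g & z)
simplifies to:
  True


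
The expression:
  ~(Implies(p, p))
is never true.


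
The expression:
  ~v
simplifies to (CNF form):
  ~v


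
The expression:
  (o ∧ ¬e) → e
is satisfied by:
  {e: True, o: False}
  {o: False, e: False}
  {o: True, e: True}


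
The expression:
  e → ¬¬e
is always true.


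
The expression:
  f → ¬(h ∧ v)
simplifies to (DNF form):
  ¬f ∨ ¬h ∨ ¬v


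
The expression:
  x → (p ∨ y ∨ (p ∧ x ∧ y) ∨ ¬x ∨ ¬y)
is always true.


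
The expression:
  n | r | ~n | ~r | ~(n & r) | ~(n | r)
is always true.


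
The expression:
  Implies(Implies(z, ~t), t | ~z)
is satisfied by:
  {t: True, z: False}
  {z: False, t: False}
  {z: True, t: True}


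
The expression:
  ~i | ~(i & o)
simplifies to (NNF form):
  ~i | ~o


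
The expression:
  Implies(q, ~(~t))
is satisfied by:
  {t: True, q: False}
  {q: False, t: False}
  {q: True, t: True}


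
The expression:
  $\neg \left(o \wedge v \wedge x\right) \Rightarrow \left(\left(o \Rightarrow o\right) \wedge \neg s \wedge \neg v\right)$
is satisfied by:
  {x: True, o: True, s: False, v: False}
  {x: True, s: False, o: False, v: False}
  {o: True, x: False, s: False, v: False}
  {x: False, s: False, o: False, v: False}
  {x: True, v: True, o: True, s: False}
  {x: True, v: True, o: True, s: True}


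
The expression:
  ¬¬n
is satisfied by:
  {n: True}


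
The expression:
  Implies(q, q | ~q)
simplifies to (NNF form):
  True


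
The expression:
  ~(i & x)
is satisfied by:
  {x: False, i: False}
  {i: True, x: False}
  {x: True, i: False}


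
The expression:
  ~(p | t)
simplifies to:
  ~p & ~t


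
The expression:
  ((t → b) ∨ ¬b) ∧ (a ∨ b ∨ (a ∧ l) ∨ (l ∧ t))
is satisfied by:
  {a: True, b: True, t: True, l: True}
  {a: True, b: True, t: True, l: False}
  {a: True, b: True, l: True, t: False}
  {a: True, b: True, l: False, t: False}
  {a: True, t: True, l: True, b: False}
  {a: True, t: True, l: False, b: False}
  {a: True, t: False, l: True, b: False}
  {a: True, t: False, l: False, b: False}
  {b: True, t: True, l: True, a: False}
  {b: True, t: True, l: False, a: False}
  {b: True, l: True, t: False, a: False}
  {b: True, l: False, t: False, a: False}
  {t: True, l: True, b: False, a: False}


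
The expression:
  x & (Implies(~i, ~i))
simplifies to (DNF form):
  x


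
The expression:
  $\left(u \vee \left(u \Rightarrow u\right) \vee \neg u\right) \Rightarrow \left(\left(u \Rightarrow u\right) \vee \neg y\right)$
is always true.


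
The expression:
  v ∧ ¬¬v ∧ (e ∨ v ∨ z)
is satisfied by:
  {v: True}


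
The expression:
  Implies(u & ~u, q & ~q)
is always true.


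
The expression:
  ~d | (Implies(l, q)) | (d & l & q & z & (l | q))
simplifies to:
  q | ~d | ~l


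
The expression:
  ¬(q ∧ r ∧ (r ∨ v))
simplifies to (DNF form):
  ¬q ∨ ¬r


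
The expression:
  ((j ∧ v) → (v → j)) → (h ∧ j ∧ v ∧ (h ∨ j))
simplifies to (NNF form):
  h ∧ j ∧ v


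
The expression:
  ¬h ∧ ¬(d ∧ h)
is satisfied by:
  {h: False}


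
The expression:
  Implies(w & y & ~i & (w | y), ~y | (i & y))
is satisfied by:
  {i: True, w: False, y: False}
  {w: False, y: False, i: False}
  {i: True, y: True, w: False}
  {y: True, w: False, i: False}
  {i: True, w: True, y: False}
  {w: True, i: False, y: False}
  {i: True, y: True, w: True}


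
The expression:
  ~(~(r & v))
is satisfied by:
  {r: True, v: True}


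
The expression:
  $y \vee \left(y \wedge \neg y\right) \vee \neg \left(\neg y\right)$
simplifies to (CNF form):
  $y$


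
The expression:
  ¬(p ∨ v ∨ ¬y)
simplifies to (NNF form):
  y ∧ ¬p ∧ ¬v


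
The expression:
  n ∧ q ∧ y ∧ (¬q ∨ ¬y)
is never true.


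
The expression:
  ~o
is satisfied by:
  {o: False}


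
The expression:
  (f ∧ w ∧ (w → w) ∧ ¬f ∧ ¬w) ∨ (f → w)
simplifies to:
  w ∨ ¬f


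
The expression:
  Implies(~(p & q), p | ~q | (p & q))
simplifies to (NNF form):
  p | ~q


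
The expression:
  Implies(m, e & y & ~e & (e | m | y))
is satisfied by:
  {m: False}


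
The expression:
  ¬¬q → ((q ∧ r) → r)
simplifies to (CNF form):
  True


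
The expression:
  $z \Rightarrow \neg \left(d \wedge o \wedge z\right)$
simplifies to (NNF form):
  $\neg d \vee \neg o \vee \neg z$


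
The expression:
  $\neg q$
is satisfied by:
  {q: False}


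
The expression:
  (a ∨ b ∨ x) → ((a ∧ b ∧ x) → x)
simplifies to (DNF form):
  True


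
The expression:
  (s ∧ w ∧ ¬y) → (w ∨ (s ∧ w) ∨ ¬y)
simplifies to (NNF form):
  True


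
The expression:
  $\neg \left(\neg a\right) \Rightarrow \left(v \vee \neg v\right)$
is always true.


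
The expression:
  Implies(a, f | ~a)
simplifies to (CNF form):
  f | ~a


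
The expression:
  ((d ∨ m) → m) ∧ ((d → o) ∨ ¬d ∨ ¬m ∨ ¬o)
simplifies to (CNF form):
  m ∨ ¬d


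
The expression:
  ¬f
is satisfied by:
  {f: False}


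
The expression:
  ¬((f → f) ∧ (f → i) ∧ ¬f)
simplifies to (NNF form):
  f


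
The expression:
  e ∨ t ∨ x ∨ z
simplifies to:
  e ∨ t ∨ x ∨ z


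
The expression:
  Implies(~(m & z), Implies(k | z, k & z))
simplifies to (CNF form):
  (k | ~k) & (z | ~k) & (k | m | ~k) & (k | m | ~z) & (m | z | ~k) & (m | z | ~z) & (k | ~k | ~z) & (z | ~k | ~z)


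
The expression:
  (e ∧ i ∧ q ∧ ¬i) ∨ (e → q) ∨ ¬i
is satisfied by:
  {q: True, e: False, i: False}
  {e: False, i: False, q: False}
  {i: True, q: True, e: False}
  {i: True, e: False, q: False}
  {q: True, e: True, i: False}
  {e: True, q: False, i: False}
  {i: True, e: True, q: True}


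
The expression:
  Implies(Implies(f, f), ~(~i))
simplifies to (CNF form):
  i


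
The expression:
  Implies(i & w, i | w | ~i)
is always true.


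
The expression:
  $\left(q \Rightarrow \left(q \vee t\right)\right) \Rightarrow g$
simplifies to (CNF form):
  $g$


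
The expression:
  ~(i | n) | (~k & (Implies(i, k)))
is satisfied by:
  {i: False, k: False, n: False}
  {n: True, i: False, k: False}
  {k: True, i: False, n: False}


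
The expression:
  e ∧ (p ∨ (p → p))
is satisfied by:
  {e: True}


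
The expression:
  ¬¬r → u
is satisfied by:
  {u: True, r: False}
  {r: False, u: False}
  {r: True, u: True}


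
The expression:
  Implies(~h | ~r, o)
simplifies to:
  o | (h & r)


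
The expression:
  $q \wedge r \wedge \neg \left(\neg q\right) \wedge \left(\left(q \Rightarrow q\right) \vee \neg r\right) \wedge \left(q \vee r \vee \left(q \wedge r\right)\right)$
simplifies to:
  $q \wedge r$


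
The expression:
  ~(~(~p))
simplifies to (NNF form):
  ~p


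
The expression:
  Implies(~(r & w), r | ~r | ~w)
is always true.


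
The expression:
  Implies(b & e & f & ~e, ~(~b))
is always true.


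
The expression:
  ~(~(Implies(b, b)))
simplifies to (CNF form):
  True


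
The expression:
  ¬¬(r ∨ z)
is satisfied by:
  {r: True, z: True}
  {r: True, z: False}
  {z: True, r: False}


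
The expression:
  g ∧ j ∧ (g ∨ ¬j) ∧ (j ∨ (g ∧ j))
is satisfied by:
  {j: True, g: True}


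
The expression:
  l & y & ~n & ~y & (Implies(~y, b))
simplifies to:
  False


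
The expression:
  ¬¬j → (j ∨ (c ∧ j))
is always true.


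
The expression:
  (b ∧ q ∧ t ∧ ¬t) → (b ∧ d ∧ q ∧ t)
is always true.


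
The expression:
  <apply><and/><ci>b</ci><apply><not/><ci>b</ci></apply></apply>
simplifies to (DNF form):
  <false/>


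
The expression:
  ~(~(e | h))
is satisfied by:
  {e: True, h: True}
  {e: True, h: False}
  {h: True, e: False}


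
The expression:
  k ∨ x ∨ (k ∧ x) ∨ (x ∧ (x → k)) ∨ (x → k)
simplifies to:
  True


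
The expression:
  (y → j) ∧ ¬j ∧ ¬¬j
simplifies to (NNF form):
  False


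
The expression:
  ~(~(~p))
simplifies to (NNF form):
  ~p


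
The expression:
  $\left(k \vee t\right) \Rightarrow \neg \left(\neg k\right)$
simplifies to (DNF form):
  $k \vee \neg t$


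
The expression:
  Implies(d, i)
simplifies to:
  i | ~d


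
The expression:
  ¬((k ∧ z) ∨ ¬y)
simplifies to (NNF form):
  y ∧ (¬k ∨ ¬z)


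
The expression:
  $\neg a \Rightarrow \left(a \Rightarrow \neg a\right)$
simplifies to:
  $\text{True}$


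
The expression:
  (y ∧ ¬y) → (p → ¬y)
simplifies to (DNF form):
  True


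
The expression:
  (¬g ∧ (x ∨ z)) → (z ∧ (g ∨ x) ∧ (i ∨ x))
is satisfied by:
  {g: True, x: False, z: False}
  {z: True, g: True, x: False}
  {g: True, x: True, z: False}
  {z: True, g: True, x: True}
  {z: False, x: False, g: False}
  {z: True, x: True, g: False}


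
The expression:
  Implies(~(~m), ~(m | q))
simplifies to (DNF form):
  ~m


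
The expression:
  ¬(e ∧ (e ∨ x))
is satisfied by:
  {e: False}


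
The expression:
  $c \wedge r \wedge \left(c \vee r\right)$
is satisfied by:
  {r: True, c: True}


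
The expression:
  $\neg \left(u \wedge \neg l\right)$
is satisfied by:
  {l: True, u: False}
  {u: False, l: False}
  {u: True, l: True}


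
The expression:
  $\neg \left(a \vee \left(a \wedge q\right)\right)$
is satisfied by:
  {a: False}


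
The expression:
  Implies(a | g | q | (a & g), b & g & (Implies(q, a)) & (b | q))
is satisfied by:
  {b: True, q: False, a: False, g: False}
  {b: False, q: False, a: False, g: False}
  {b: True, g: True, q: False, a: False}
  {b: True, g: True, a: True, q: False}
  {b: True, g: True, a: True, q: True}


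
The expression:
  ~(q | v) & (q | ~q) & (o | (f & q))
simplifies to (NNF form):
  o & ~q & ~v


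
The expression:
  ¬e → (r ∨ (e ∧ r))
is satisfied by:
  {r: True, e: True}
  {r: True, e: False}
  {e: True, r: False}


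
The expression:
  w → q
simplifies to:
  q ∨ ¬w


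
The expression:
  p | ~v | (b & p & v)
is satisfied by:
  {p: True, v: False}
  {v: False, p: False}
  {v: True, p: True}


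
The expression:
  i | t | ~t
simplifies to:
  True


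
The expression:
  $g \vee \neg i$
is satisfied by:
  {g: True, i: False}
  {i: False, g: False}
  {i: True, g: True}


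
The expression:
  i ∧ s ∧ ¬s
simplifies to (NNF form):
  False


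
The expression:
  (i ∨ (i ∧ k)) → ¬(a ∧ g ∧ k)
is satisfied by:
  {g: False, k: False, a: False, i: False}
  {i: True, g: False, k: False, a: False}
  {a: True, g: False, k: False, i: False}
  {i: True, a: True, g: False, k: False}
  {k: True, i: False, g: False, a: False}
  {i: True, k: True, g: False, a: False}
  {a: True, k: True, i: False, g: False}
  {i: True, a: True, k: True, g: False}
  {g: True, a: False, k: False, i: False}
  {i: True, g: True, a: False, k: False}
  {a: True, g: True, i: False, k: False}
  {i: True, a: True, g: True, k: False}
  {k: True, g: True, a: False, i: False}
  {i: True, k: True, g: True, a: False}
  {a: True, k: True, g: True, i: False}


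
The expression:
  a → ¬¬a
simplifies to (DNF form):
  True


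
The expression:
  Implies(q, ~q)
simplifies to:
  ~q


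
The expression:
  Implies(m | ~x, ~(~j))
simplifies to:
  j | (x & ~m)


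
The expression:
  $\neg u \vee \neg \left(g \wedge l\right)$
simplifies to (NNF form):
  $\neg g \vee \neg l \vee \neg u$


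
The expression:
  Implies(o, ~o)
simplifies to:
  ~o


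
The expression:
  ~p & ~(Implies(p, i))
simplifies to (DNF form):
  False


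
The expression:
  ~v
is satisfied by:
  {v: False}


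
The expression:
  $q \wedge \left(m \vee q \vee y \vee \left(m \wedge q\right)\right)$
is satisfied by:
  {q: True}


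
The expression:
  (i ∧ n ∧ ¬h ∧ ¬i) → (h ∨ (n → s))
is always true.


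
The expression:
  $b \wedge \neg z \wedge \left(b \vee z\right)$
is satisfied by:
  {b: True, z: False}


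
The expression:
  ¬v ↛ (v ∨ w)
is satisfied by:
  {v: False, w: False}


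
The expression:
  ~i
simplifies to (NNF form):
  ~i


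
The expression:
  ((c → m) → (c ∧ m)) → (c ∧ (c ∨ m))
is always true.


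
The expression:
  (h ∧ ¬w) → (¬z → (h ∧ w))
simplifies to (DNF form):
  w ∨ z ∨ ¬h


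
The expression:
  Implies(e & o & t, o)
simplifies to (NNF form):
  True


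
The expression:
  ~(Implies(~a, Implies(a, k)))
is never true.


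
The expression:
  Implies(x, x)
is always true.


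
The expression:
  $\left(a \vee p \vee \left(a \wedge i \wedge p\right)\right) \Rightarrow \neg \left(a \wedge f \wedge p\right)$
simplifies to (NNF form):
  $\neg a \vee \neg f \vee \neg p$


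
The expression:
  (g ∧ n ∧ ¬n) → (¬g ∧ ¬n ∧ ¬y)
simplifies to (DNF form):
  True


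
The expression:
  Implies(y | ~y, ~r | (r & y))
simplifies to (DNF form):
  y | ~r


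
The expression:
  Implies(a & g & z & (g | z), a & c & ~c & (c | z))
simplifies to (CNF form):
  ~a | ~g | ~z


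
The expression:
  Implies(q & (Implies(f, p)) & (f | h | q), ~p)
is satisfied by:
  {p: False, q: False}
  {q: True, p: False}
  {p: True, q: False}


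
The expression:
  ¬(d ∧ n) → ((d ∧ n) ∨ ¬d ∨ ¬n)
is always true.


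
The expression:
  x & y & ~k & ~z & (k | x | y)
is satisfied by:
  {x: True, y: True, z: False, k: False}


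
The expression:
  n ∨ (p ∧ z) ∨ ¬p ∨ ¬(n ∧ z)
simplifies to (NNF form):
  True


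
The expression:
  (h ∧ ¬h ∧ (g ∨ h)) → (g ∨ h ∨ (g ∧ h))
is always true.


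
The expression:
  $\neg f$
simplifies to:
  $\neg f$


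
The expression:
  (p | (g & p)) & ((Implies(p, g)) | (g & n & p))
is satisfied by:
  {p: True, g: True}


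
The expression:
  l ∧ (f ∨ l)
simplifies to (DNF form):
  l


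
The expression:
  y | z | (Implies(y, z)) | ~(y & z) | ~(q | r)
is always true.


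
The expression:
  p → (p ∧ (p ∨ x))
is always true.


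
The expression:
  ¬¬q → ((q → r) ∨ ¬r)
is always true.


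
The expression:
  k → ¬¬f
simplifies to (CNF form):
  f ∨ ¬k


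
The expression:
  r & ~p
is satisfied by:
  {r: True, p: False}


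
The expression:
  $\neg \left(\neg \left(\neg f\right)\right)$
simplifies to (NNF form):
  $\neg f$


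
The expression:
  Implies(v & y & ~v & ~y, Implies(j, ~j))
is always true.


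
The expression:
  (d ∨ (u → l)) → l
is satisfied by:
  {l: True, u: True, d: False}
  {l: True, d: False, u: False}
  {l: True, u: True, d: True}
  {l: True, d: True, u: False}
  {u: True, d: False, l: False}


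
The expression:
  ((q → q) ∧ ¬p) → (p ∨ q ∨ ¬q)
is always true.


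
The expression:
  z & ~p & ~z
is never true.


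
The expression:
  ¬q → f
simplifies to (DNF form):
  f ∨ q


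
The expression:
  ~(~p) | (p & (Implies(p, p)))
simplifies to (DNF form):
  p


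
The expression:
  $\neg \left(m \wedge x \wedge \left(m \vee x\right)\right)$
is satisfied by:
  {m: False, x: False}
  {x: True, m: False}
  {m: True, x: False}


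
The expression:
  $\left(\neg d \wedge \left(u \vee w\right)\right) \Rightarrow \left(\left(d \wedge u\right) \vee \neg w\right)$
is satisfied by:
  {d: True, w: False}
  {w: False, d: False}
  {w: True, d: True}


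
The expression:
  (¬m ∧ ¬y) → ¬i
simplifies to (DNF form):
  m ∨ y ∨ ¬i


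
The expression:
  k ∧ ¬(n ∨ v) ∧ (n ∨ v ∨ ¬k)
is never true.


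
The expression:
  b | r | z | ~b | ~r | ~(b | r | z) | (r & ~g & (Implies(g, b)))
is always true.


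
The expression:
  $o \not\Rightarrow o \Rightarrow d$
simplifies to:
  $\text{True}$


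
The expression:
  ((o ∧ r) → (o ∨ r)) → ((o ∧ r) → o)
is always true.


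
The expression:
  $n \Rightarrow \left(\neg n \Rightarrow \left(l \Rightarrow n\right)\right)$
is always true.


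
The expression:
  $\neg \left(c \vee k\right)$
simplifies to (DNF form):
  $\neg c \wedge \neg k$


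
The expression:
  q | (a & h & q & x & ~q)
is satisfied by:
  {q: True}


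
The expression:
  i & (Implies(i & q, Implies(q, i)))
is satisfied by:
  {i: True}


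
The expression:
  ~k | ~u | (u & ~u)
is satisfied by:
  {u: False, k: False}
  {k: True, u: False}
  {u: True, k: False}


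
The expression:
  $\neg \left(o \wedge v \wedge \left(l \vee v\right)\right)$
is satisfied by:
  {v: False, o: False}
  {o: True, v: False}
  {v: True, o: False}


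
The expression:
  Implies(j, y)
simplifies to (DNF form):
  y | ~j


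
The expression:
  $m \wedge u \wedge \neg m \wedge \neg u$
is never true.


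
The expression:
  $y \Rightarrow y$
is always true.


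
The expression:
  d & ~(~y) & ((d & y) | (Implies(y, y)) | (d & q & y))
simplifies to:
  d & y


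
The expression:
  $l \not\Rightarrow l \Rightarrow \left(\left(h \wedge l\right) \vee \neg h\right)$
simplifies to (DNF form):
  $\text{True}$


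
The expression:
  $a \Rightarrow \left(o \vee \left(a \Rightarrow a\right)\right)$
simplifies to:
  $\text{True}$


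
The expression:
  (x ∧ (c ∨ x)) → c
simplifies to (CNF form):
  c ∨ ¬x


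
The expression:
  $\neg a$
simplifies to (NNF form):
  $\neg a$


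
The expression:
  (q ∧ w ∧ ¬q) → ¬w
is always true.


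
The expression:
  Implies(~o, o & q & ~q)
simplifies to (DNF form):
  o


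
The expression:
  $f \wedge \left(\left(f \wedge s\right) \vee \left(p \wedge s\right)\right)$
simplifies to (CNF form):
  $f \wedge s$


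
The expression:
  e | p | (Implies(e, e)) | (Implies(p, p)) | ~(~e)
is always true.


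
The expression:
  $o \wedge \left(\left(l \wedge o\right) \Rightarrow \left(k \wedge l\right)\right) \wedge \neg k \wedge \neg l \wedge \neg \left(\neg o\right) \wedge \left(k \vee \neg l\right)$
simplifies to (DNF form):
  $o \wedge \neg k \wedge \neg l$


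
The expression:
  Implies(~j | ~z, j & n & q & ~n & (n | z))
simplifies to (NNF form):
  j & z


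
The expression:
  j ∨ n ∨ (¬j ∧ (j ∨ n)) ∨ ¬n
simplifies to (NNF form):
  True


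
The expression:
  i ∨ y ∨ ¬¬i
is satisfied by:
  {i: True, y: True}
  {i: True, y: False}
  {y: True, i: False}


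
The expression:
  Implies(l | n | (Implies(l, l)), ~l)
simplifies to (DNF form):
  ~l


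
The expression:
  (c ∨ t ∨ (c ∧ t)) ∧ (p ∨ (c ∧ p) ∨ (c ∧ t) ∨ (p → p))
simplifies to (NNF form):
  c ∨ t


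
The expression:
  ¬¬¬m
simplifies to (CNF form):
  ¬m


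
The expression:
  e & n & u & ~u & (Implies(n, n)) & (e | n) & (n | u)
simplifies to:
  False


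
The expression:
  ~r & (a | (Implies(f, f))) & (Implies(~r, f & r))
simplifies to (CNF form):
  False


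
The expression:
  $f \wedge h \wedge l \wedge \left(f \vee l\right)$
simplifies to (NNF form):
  $f \wedge h \wedge l$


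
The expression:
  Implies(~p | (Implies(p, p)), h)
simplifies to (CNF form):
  h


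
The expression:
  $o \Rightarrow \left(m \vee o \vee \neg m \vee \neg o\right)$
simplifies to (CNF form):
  $\text{True}$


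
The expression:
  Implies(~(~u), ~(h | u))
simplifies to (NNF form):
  ~u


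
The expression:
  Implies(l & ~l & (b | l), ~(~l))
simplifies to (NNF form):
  True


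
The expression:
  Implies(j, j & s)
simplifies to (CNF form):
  s | ~j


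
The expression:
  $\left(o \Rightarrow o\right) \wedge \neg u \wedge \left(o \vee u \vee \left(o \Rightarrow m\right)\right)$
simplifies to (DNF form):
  $\neg u$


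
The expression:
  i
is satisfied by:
  {i: True}


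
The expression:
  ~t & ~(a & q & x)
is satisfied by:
  {x: False, q: False, t: False, a: False}
  {a: True, x: False, q: False, t: False}
  {q: True, a: False, x: False, t: False}
  {a: True, q: True, x: False, t: False}
  {x: True, a: False, q: False, t: False}
  {a: True, x: True, q: False, t: False}
  {q: True, x: True, a: False, t: False}


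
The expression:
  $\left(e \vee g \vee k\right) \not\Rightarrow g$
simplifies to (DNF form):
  $\left(e \wedge \neg g\right) \vee \left(k \wedge \neg g\right)$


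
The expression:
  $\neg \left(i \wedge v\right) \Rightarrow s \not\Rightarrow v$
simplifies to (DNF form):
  $\left(i \wedge v\right) \vee \left(s \wedge \neg v\right)$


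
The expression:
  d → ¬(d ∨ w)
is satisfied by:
  {d: False}
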